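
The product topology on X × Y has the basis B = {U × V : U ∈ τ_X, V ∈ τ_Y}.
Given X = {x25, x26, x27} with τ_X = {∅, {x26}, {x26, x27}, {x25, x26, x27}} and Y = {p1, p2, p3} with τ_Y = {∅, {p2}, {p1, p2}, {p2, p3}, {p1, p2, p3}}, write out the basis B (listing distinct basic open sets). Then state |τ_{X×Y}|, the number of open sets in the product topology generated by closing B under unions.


Basis B = {∅ × ∅, {x26} × {p2}, {x26} × {p1, p2}, {x26} × {p2, p3}, {x26, x27} × {p2}, {x25, x26, x27} × {p2}, {x26} × {p1, p2, p3}, {x26, x27} × {p1, p2}, {x26, x27} × {p2, p3}, {x25, x26, x27} × {p1, p2}, {x25, x26, x27} × {p2, p3}, {x26, x27} × {p1, p2, p3}, {x25, x26, x27} × {p1, p2, p3}}; |τ_{X×Y}| = 30.

Enumerate products U × V with U ∈ τ_X, V ∈ τ_Y (deduplicated):
  ∅ × ∅ = {} (∅)
  {x26} × {p2} = {(x26,p2)}
  {x26} × {p1, p2} = {(x26,p1), (x26,p2)}
  {x26} × {p2, p3} = {(x26,p2), (x26,p3)}
  {x26, x27} × {p2} = {(x26,p2), (x27,p2)}
  {x25, x26, x27} × {p2} = {(x25,p2), (x26,p2), (x27,p2)}
  {x26} × {p1, p2, p3} = {(x26,p1), (x26,p2), (x26,p3)}
  {x26, x27} × {p1, p2} = {(x26,p1), (x26,p2), (x27,p1), (x27,p2)}
  {x26, x27} × {p2, p3} = {(x26,p2), (x26,p3), (x27,p2), (x27,p3)}
  {x25, x26, x27} × {p1, p2} = {(x25,p1), (x25,p2), (x26,p1), (x26,p2), (x27,p1), (x27,p2)}
  {x25, x26, x27} × {p2, p3} = {(x25,p2), (x25,p3), (x26,p2), (x26,p3), (x27,p2), (x27,p3)}
  {x26, x27} × {p1, p2, p3} = {(x26,p1), (x26,p2), (x26,p3), (x27,p1), (x27,p2), (x27,p3)}
  {x25, x26, x27} × {p1, p2, p3} = {(x25,p1), (x25,p2), (x25,p3), (x26,p1), (x26,p2), (x26,p3), (x27,p1), (x27,p2), (x27,p3)}
These 13 distinct sets form the basis B.
Close under arbitrary unions to get τ_{X×Y}; counting gives |τ_{X×Y}| = 30.


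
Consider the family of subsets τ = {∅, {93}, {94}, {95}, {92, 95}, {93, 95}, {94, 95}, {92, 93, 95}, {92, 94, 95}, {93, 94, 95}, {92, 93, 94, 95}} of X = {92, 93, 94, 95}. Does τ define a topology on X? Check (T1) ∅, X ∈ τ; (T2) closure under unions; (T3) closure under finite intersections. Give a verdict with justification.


τ is NOT a topology on X.

Axiom (T1): ∅ ∈ τ? Yes; X ∈ τ? Yes.
Axiom (T2/T3): check pairwise unions and intersections of members of τ.
Counterexample for (T2): {93} ∪ {94} = {93, 94} ∉ τ. Therefore τ is NOT a topology.


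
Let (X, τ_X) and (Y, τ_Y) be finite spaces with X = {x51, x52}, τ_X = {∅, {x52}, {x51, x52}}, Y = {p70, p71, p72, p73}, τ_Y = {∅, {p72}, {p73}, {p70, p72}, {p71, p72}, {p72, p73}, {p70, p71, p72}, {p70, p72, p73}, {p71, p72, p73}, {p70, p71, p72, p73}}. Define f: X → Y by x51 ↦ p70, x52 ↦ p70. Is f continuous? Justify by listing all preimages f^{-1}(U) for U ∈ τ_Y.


f IS continuous.

Compute f^{-1}(U) for each U ∈ τ_Y:
  U = ∅: f^{-1}(U) = ∅ ∈ τ_X ✓.
  U = {p72}: f^{-1}(U) = ∅ ∈ τ_X ✓.
  U = {p73}: f^{-1}(U) = ∅ ∈ τ_X ✓.
  U = {p70, p72}: f^{-1}(U) = {x51, x52} ∈ τ_X ✓.
  U = {p71, p72}: f^{-1}(U) = ∅ ∈ τ_X ✓.
  U = {p72, p73}: f^{-1}(U) = ∅ ∈ τ_X ✓.
  U = {p70, p71, p72}: f^{-1}(U) = {x51, x52} ∈ τ_X ✓.
  U = {p70, p72, p73}: f^{-1}(U) = {x51, x52} ∈ τ_X ✓.
  U = {p71, p72, p73}: f^{-1}(U) = ∅ ∈ τ_X ✓.
  U = {p70, p71, p72, p73}: f^{-1}(U) = {x51, x52} ∈ τ_X ✓.
Every preimage lies in τ_X, so f IS continuous.


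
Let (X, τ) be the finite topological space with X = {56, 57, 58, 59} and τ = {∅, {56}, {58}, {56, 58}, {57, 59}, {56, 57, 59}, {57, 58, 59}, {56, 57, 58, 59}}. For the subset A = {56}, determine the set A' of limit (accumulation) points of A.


A' = ∅

For each x ∈ X, list the open sets U ∈ τ with x ∈ U, then check whether U ∩ (A ∖ {x}) ≠ ∅ for every such U.
  x = 56: open {56} ∋ x has {56} ∩ (A ∖ {56}) = ∅, so x is NOT a limit point.
  x = 57: open {57, 59} ∋ x has {57, 59} ∩ (A ∖ {57}) = ∅, so x is NOT a limit point.
  x = 58: open {58} ∋ x has {58} ∩ (A ∖ {58}) = ∅, so x is NOT a limit point.
  x = 59: open {57, 59} ∋ x has {57, 59} ∩ (A ∖ {59}) = ∅, so x is NOT a limit point.
Collecting: A' = ∅.


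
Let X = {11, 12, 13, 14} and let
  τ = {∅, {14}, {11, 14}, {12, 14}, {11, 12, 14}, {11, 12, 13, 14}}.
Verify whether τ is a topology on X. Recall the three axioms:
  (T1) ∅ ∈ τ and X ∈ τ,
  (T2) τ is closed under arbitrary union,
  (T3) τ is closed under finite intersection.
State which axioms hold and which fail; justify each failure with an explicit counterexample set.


τ IS a topology on X.

Axiom (T1): ∅ ∈ τ? Yes; X ∈ τ? Yes.
Axiom (T2/T3): check pairwise unions and intersections of members of τ.
All pairwise intersections and unions checked — each lies in τ. Therefore τ satisfies (T1), (T2), (T3): it IS a topology on X.


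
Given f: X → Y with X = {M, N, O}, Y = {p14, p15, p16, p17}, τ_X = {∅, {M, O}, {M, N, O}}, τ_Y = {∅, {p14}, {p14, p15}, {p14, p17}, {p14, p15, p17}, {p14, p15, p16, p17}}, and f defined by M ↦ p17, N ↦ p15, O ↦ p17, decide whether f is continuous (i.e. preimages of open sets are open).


f is NOT continuous.

Compute f^{-1}(U) for each U ∈ τ_Y:
  U = ∅: f^{-1}(U) = ∅ ∈ τ_X ✓.
  U = {p14}: f^{-1}(U) = ∅ ∈ τ_X ✓.
  U = {p14, p15}: f^{-1}(U) = {N} ∉ τ_X ✗.
  U = {p14, p17}: f^{-1}(U) = {M, O} ∈ τ_X ✓.
  U = {p14, p15, p17}: f^{-1}(U) = {M, N, O} ∈ τ_X ✓.
  U = {p14, p15, p16, p17}: f^{-1}(U) = {M, N, O} ∈ τ_X ✓.
Found U = {p14, p15} with f^{-1}(U) = {N} not in τ_X. Therefore f is NOT continuous.


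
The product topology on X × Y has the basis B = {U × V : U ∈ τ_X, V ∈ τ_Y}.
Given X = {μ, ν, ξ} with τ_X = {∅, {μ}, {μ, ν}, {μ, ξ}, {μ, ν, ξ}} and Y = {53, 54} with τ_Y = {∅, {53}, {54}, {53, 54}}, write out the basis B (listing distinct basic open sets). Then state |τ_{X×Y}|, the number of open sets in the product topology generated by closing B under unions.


Basis B = {∅ × ∅, {μ} × {53}, {μ} × {54}, {μ} × {53, 54}, {μ, ν} × {53}, {μ, ξ} × {53}, {μ, ν} × {54}, {μ, ξ} × {54}, {μ, ν, ξ} × {53}, {μ, ν, ξ} × {54}, {μ, ν} × {53, 54}, {μ, ξ} × {53, 54}, {μ, ν, ξ} × {53, 54}}; |τ_{X×Y}| = 25.

Enumerate products U × V with U ∈ τ_X, V ∈ τ_Y (deduplicated):
  ∅ × ∅ = {} (∅)
  {μ} × {53} = {(μ,53)}
  {μ} × {54} = {(μ,54)}
  {μ} × {53, 54} = {(μ,53), (μ,54)}
  {μ, ν} × {53} = {(μ,53), (ν,53)}
  {μ, ξ} × {53} = {(μ,53), (ξ,53)}
  {μ, ν} × {54} = {(μ,54), (ν,54)}
  {μ, ξ} × {54} = {(μ,54), (ξ,54)}
  {μ, ν, ξ} × {53} = {(μ,53), (ν,53), (ξ,53)}
  {μ, ν, ξ} × {54} = {(μ,54), (ν,54), (ξ,54)}
  {μ, ν} × {53, 54} = {(μ,53), (μ,54), (ν,53), (ν,54)}
  {μ, ξ} × {53, 54} = {(μ,53), (μ,54), (ξ,53), (ξ,54)}
  {μ, ν, ξ} × {53, 54} = {(μ,53), (μ,54), (ν,53), (ν,54), (ξ,53), (ξ,54)}
These 13 distinct sets form the basis B.
Close under arbitrary unions to get τ_{X×Y}; counting gives |τ_{X×Y}| = 25.


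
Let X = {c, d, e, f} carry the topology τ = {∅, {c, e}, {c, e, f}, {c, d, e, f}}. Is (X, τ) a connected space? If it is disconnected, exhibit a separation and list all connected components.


(X, τ) is connected.

Find clopen sets (U ∈ τ with X ∖ U ∈ τ):
  U = ∅, X ∖ U = {c, d, e, f} — both open, so U is clopen.
  U = {c, d, e, f}, X ∖ U = ∅ — both open, so U is clopen.
Only trivial clopens (∅ and X) exist, so (X, τ) is connected.
Compute connected components by grouping points that agree on all clopens:
  component: {c, d, e, f}


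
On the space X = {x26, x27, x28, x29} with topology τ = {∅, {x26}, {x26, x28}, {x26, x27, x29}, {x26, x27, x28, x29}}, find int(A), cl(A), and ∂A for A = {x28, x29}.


int(A) = ∅, cl(A) = {x27, x28, x29}, ∂A = {x27, x28, x29}.

Closed sets in (X, τ) are complements of opens:
  closed(X, τ) = {∅, {x28}, {x27, x29}, {x27, x28, x29}, {x26, x27, x28, x29}}.
int(A) = ⋃ {U ∈ τ : U ⊆ A}. Opens contained in A: ∅.
Taking the union of these: int(A) = ∅.
cl(A) = ⋂ {C closed : A ⊆ C}. Closed sets containing A: {x27, x28, x29}, {x26, x27, x28, x29}.
Intersecting these: cl(A) = {x27, x28, x29}.
∂A = cl(A) ∖ int(A) = {x27, x28, x29} ∖ ∅ = {x27, x28, x29}.


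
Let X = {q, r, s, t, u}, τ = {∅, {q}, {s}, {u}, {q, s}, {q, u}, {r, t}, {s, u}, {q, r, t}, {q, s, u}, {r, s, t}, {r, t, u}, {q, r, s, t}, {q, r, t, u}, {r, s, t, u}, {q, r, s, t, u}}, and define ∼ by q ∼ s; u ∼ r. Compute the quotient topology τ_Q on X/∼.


X/∼ = {[q=s], [r=u], [t]}; |τ_Q| = 4.

Equivalence classes: [q=s], [r=u], [t].
Quotient map π: X → X/∼ sends q ↦ [q=s], r ↦ [r=u], s ↦ [q=s], t ↦ [t], u ↦ [r=u].
For each subset V ⊆ X/∼, compute π^{-1}(V) ⊆ X and check whether π^{-1}(V) ∈ τ. V is open in τ_Q iff π^{-1}(V) ∈ τ.
  V = {}: π^{-1}(V) = ∅ ∈ τ ✓.
  V = {[q=s]}: π^{-1}(V) = {q, s} ∈ τ ✓.
  V = {[r=u]}: π^{-1}(V) = {r, u} ∉ τ ✗.
  V = {[q=s], [r=u]}: π^{-1}(V) = {q, r, s, u} ∉ τ ✗.
  V = {[t]}: π^{-1}(V) = {t} ∉ τ ✗.
  V = {[q=s], [t]}: π^{-1}(V) = {q, s, t} ∉ τ ✗.
  V = {[r=u], [t]}: π^{-1}(V) = {r, t, u} ∈ τ ✓.
  V = {[q=s], [r=u], [t]}: π^{-1}(V) = {q, r, s, t, u} ∈ τ ✓.
Open sets in the quotient: τ_Q = {{}, {[q=s]}, {[r=u], [t]}, {[q=s], [r=u], [t]}} (4 elements).


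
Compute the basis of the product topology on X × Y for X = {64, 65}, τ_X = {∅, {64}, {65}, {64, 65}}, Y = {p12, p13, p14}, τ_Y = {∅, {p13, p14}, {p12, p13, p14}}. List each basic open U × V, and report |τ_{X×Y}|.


Basis B = {∅ × ∅, {64} × {p13, p14}, {65} × {p13, p14}, {64} × {p12, p13, p14}, {65} × {p12, p13, p14}, {64, 65} × {p13, p14}, {64, 65} × {p12, p13, p14}}; |τ_{X×Y}| = 9.

Enumerate products U × V with U ∈ τ_X, V ∈ τ_Y (deduplicated):
  ∅ × ∅ = {} (∅)
  {64} × {p13, p14} = {(64,p13), (64,p14)}
  {65} × {p13, p14} = {(65,p13), (65,p14)}
  {64} × {p12, p13, p14} = {(64,p12), (64,p13), (64,p14)}
  {65} × {p12, p13, p14} = {(65,p12), (65,p13), (65,p14)}
  {64, 65} × {p13, p14} = {(64,p13), (64,p14), (65,p13), (65,p14)}
  {64, 65} × {p12, p13, p14} = {(64,p12), (64,p13), (64,p14), (65,p12), (65,p13), (65,p14)}
These 7 distinct sets form the basis B.
Close under arbitrary unions to get τ_{X×Y}; counting gives |τ_{X×Y}| = 9.


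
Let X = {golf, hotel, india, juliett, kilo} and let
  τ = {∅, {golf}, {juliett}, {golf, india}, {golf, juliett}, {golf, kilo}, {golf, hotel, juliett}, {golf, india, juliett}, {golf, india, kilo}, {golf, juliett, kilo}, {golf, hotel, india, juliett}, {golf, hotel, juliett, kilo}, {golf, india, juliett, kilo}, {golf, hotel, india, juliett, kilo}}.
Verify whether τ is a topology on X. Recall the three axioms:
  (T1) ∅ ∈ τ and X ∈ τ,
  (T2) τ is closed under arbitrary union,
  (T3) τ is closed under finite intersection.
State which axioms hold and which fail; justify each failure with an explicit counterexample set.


τ IS a topology on X.

Axiom (T1): ∅ ∈ τ? Yes; X ∈ τ? Yes.
Axiom (T2/T3): check pairwise unions and intersections of members of τ.
All pairwise intersections and unions checked — each lies in τ. Therefore τ satisfies (T1), (T2), (T3): it IS a topology on X.


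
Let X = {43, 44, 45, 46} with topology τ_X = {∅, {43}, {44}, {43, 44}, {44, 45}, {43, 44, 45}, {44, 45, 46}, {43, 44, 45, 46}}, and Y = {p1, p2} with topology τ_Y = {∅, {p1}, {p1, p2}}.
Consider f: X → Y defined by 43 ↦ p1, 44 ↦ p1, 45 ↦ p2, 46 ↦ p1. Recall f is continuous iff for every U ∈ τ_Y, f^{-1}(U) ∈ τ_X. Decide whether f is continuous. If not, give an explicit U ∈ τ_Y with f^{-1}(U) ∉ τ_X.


f is NOT continuous.

Compute f^{-1}(U) for each U ∈ τ_Y:
  U = ∅: f^{-1}(U) = ∅ ∈ τ_X ✓.
  U = {p1}: f^{-1}(U) = {43, 44, 46} ∉ τ_X ✗.
  U = {p1, p2}: f^{-1}(U) = {43, 44, 45, 46} ∈ τ_X ✓.
Found U = {p1} with f^{-1}(U) = {43, 44, 46} not in τ_X. Therefore f is NOT continuous.


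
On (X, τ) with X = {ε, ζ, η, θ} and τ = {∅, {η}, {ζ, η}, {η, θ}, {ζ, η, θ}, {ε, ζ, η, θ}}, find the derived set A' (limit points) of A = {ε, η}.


A' = {ε, ζ, θ}

For each x ∈ X, list the open sets U ∈ τ with x ∈ U, then check whether U ∩ (A ∖ {x}) ≠ ∅ for every such U.
  x = ε: opens ∋ x are {ε, ζ, η, θ}; each meets A ∖ {ε}, so x IS a limit point.
  x = ζ: opens ∋ x are {ζ, η}, {ζ, η, θ}, {ε, ζ, η, θ}; each meets A ∖ {ζ}, so x IS a limit point.
  x = η: open {η} ∋ x has {η} ∩ (A ∖ {η}) = ∅, so x is NOT a limit point.
  x = θ: opens ∋ x are {η, θ}, {ζ, η, θ}, {ε, ζ, η, θ}; each meets A ∖ {θ}, so x IS a limit point.
Collecting: A' = {ε, ζ, θ}.


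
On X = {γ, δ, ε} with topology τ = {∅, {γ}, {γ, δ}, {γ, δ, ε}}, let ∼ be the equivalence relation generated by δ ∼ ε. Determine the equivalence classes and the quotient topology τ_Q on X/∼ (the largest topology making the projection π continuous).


X/∼ = {[γ], [δ=ε]}; |τ_Q| = 3.

Equivalence classes: [γ], [δ=ε].
Quotient map π: X → X/∼ sends γ ↦ [γ], δ ↦ [δ=ε], ε ↦ [δ=ε].
For each subset V ⊆ X/∼, compute π^{-1}(V) ⊆ X and check whether π^{-1}(V) ∈ τ. V is open in τ_Q iff π^{-1}(V) ∈ τ.
  V = {}: π^{-1}(V) = ∅ ∈ τ ✓.
  V = {[γ]}: π^{-1}(V) = {γ} ∈ τ ✓.
  V = {[δ=ε]}: π^{-1}(V) = {δ, ε} ∉ τ ✗.
  V = {[γ], [δ=ε]}: π^{-1}(V) = {γ, δ, ε} ∈ τ ✓.
Open sets in the quotient: τ_Q = {{}, {[γ]}, {[γ], [δ=ε]}} (3 elements).


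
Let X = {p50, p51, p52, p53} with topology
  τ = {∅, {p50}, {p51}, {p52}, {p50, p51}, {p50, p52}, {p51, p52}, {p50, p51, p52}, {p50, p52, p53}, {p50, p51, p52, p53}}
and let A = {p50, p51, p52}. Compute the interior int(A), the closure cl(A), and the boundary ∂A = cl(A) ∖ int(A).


int(A) = {p50, p51, p52}, cl(A) = {p50, p51, p52, p53}, ∂A = {p53}.

Closed sets in (X, τ) are complements of opens:
  closed(X, τ) = {∅, {p51}, {p53}, {p50, p53}, {p51, p53}, {p52, p53}, {p50, p51, p53}, {p50, p52, p53}, {p51, p52, p53}, {p50, p51, p52, p53}}.
int(A) = ⋃ {U ∈ τ : U ⊆ A}. Opens contained in A: ∅, {p50}, {p51}, {p52}, {p50, p51}, {p50, p52}, {p51, p52}, {p50, p51, p52}.
Taking the union of these: int(A) = {p50, p51, p52}.
cl(A) = ⋂ {C closed : A ⊆ C}. Closed sets containing A: {p50, p51, p52, p53}.
Intersecting these: cl(A) = {p50, p51, p52, p53}.
∂A = cl(A) ∖ int(A) = {p50, p51, p52, p53} ∖ {p50, p51, p52} = {p53}.


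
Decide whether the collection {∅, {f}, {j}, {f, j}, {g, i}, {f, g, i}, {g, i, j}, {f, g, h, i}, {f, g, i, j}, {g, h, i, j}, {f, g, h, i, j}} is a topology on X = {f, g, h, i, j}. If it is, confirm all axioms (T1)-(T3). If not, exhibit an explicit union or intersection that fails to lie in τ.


τ is NOT a topology on X.

Axiom (T1): ∅ ∈ τ? Yes; X ∈ τ? Yes.
Axiom (T2/T3): check pairwise unions and intersections of members of τ.
Counterexample for (T3): {f, g, h, i} ∩ {g, h, i, j} = {g, h, i} ∉ τ. Therefore τ is NOT a topology.


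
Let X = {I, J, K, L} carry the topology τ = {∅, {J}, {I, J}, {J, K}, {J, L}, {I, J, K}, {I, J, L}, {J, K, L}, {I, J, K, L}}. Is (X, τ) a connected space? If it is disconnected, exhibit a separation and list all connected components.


(X, τ) is connected.

Find clopen sets (U ∈ τ with X ∖ U ∈ τ):
  U = ∅, X ∖ U = {I, J, K, L} — both open, so U is clopen.
  U = {I, J, K, L}, X ∖ U = ∅ — both open, so U is clopen.
Only trivial clopens (∅ and X) exist, so (X, τ) is connected.
Compute connected components by grouping points that agree on all clopens:
  component: {I, J, K, L}


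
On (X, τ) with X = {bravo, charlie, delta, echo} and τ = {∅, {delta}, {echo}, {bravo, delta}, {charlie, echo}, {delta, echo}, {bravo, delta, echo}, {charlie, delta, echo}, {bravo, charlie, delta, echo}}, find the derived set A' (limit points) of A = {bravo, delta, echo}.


A' = {bravo, charlie}

For each x ∈ X, list the open sets U ∈ τ with x ∈ U, then check whether U ∩ (A ∖ {x}) ≠ ∅ for every such U.
  x = bravo: opens ∋ x are {bravo, delta}, {bravo, delta, echo}, {bravo, charlie, delta, echo}; each meets A ∖ {bravo}, so x IS a limit point.
  x = charlie: opens ∋ x are {charlie, echo}, {charlie, delta, echo}, {bravo, charlie, delta, echo}; each meets A ∖ {charlie}, so x IS a limit point.
  x = delta: open {delta} ∋ x has {delta} ∩ (A ∖ {delta}) = ∅, so x is NOT a limit point.
  x = echo: open {echo} ∋ x has {echo} ∩ (A ∖ {echo}) = ∅, so x is NOT a limit point.
Collecting: A' = {bravo, charlie}.


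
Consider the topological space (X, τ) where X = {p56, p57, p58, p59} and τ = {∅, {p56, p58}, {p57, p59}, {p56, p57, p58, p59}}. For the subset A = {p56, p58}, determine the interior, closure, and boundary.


int(A) = {p56, p58}, cl(A) = {p56, p58}, ∂A = ∅.

Closed sets in (X, τ) are complements of opens:
  closed(X, τ) = {∅, {p56, p58}, {p57, p59}, {p56, p57, p58, p59}}.
int(A) = ⋃ {U ∈ τ : U ⊆ A}. Opens contained in A: ∅, {p56, p58}.
Taking the union of these: int(A) = {p56, p58}.
cl(A) = ⋂ {C closed : A ⊆ C}. Closed sets containing A: {p56, p58}, {p56, p57, p58, p59}.
Intersecting these: cl(A) = {p56, p58}.
∂A = cl(A) ∖ int(A) = {p56, p58} ∖ {p56, p58} = ∅.


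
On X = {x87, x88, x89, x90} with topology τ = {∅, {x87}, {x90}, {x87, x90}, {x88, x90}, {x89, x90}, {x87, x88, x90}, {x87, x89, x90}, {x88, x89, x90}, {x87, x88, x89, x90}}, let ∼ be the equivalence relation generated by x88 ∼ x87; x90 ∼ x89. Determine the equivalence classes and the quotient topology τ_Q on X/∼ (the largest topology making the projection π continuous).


X/∼ = {[x87=x88], [x89=x90]}; |τ_Q| = 3.

Equivalence classes: [x87=x88], [x89=x90].
Quotient map π: X → X/∼ sends x87 ↦ [x87=x88], x88 ↦ [x87=x88], x89 ↦ [x89=x90], x90 ↦ [x89=x90].
For each subset V ⊆ X/∼, compute π^{-1}(V) ⊆ X and check whether π^{-1}(V) ∈ τ. V is open in τ_Q iff π^{-1}(V) ∈ τ.
  V = {}: π^{-1}(V) = ∅ ∈ τ ✓.
  V = {[x87=x88]}: π^{-1}(V) = {x87, x88} ∉ τ ✗.
  V = {[x89=x90]}: π^{-1}(V) = {x89, x90} ∈ τ ✓.
  V = {[x87=x88], [x89=x90]}: π^{-1}(V) = {x87, x88, x89, x90} ∈ τ ✓.
Open sets in the quotient: τ_Q = {{}, {[x89=x90]}, {[x87=x88], [x89=x90]}} (3 elements).


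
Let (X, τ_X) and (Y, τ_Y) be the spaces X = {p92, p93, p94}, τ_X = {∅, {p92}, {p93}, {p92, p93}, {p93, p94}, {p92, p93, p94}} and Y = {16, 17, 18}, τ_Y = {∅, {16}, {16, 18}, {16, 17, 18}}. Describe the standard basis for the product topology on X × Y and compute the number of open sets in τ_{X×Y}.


Basis B = {∅ × ∅, {p92} × {16}, {p93} × {16}, {p92} × {16, 18}, {p92, p93} × {16}, {p93} × {16, 18}, {p93, p94} × {16}, {p92} × {16, 17, 18}, {p92, p93, p94} × {16}, {p93} × {16, 17, 18}, {p92, p93} × {16, 18}, {p93, p94} × {16, 18}, {p92, p93} × {16, 17, 18}, {p92, p93, p94} × {16, 18}, {p93, p94} × {16, 17, 18}, {p92, p93, p94} × {16, 17, 18}}; |τ_{X×Y}| = 40.

Enumerate products U × V with U ∈ τ_X, V ∈ τ_Y (deduplicated):
  ∅ × ∅ = {} (∅)
  {p92} × {16} = {(p92,16)}
  {p93} × {16} = {(p93,16)}
  {p92} × {16, 18} = {(p92,16), (p92,18)}
  {p92, p93} × {16} = {(p92,16), (p93,16)}
  {p93} × {16, 18} = {(p93,16), (p93,18)}
  {p93, p94} × {16} = {(p93,16), (p94,16)}
  {p92} × {16, 17, 18} = {(p92,16), (p92,17), (p92,18)}
  {p92, p93, p94} × {16} = {(p92,16), (p93,16), (p94,16)}
  {p93} × {16, 17, 18} = {(p93,16), (p93,17), (p93,18)}
  {p92, p93} × {16, 18} = {(p92,16), (p92,18), (p93,16), (p93,18)}
  {p93, p94} × {16, 18} = {(p93,16), (p93,18), (p94,16), (p94,18)}
  {p92, p93} × {16, 17, 18} = {(p92,16), (p92,17), (p92,18), (p93,16), (p93,17), (p93,18)}
  {p92, p93, p94} × {16, 18} = {(p92,16), (p92,18), (p93,16), (p93,18), (p94,16), (p94,18)}
  {p93, p94} × {16, 17, 18} = {(p93,16), (p93,17), (p93,18), (p94,16), (p94,17), (p94,18)}
  {p92, p93, p94} × {16, 17, 18} = {(p92,16), (p92,17), (p92,18), (p93,16), (p93,17), (p93,18), (p94,16), (p94,17), (p94,18)}
These 16 distinct sets form the basis B.
Close under arbitrary unions to get τ_{X×Y}; counting gives |τ_{X×Y}| = 40.


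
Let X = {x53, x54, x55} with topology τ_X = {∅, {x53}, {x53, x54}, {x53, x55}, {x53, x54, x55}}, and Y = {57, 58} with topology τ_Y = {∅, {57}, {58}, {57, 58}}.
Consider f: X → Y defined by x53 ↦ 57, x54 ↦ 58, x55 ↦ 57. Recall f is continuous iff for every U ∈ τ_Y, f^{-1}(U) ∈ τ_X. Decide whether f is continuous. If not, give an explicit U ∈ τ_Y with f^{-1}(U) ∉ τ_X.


f is NOT continuous.

Compute f^{-1}(U) for each U ∈ τ_Y:
  U = ∅: f^{-1}(U) = ∅ ∈ τ_X ✓.
  U = {57}: f^{-1}(U) = {x53, x55} ∈ τ_X ✓.
  U = {58}: f^{-1}(U) = {x54} ∉ τ_X ✗.
  U = {57, 58}: f^{-1}(U) = {x53, x54, x55} ∈ τ_X ✓.
Found U = {58} with f^{-1}(U) = {x54} not in τ_X. Therefore f is NOT continuous.


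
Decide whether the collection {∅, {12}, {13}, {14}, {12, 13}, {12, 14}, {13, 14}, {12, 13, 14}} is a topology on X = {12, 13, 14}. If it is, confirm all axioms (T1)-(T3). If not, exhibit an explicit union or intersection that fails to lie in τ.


τ IS a topology on X.

Axiom (T1): ∅ ∈ τ? Yes; X ∈ τ? Yes.
Axiom (T2/T3): check pairwise unions and intersections of members of τ.
All pairwise intersections and unions checked — each lies in τ. Therefore τ satisfies (T1), (T2), (T3): it IS a topology on X.


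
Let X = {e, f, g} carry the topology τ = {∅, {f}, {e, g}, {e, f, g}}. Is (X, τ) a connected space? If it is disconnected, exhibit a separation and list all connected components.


(X, τ) is disconnected; components = [{f}, {e, g}].

Find clopen sets (U ∈ τ with X ∖ U ∈ τ):
  U = ∅, X ∖ U = {e, f, g} — both open, so U is clopen.
  U = {f}, X ∖ U = {e, g} — both open, so U is clopen.
  U = {e, g}, X ∖ U = {f} — both open, so U is clopen.
  U = {e, f, g}, X ∖ U = ∅ — both open, so U is clopen.
Nontrivial clopen(s) exist: e.g. {f}. So (X, τ) is disconnected.
Compute connected components by grouping points that agree on all clopens:
  component: {f}
  component: {e, g}


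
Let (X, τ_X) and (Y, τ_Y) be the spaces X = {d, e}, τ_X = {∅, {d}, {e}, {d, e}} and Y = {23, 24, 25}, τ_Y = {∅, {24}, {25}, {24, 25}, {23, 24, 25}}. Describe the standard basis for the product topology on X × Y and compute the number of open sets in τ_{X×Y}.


Basis B = {∅ × ∅, {d} × {24}, {d} × {25}, {e} × {24}, {e} × {25}, {d} × {24, 25}, {d, e} × {24}, {d, e} × {25}, {e} × {24, 25}, {d} × {23, 24, 25}, {e} × {23, 24, 25}, {d, e} × {24, 25}, {d, e} × {23, 24, 25}}; |τ_{X×Y}| = 25.

Enumerate products U × V with U ∈ τ_X, V ∈ τ_Y (deduplicated):
  ∅ × ∅ = {} (∅)
  {d} × {24} = {(d,24)}
  {d} × {25} = {(d,25)}
  {e} × {24} = {(e,24)}
  {e} × {25} = {(e,25)}
  {d} × {24, 25} = {(d,24), (d,25)}
  {d, e} × {24} = {(d,24), (e,24)}
  {d, e} × {25} = {(d,25), (e,25)}
  {e} × {24, 25} = {(e,24), (e,25)}
  {d} × {23, 24, 25} = {(d,23), (d,24), (d,25)}
  {e} × {23, 24, 25} = {(e,23), (e,24), (e,25)}
  {d, e} × {24, 25} = {(d,24), (d,25), (e,24), (e,25)}
  {d, e} × {23, 24, 25} = {(d,23), (d,24), (d,25), (e,23), (e,24), (e,25)}
These 13 distinct sets form the basis B.
Close under arbitrary unions to get τ_{X×Y}; counting gives |τ_{X×Y}| = 25.


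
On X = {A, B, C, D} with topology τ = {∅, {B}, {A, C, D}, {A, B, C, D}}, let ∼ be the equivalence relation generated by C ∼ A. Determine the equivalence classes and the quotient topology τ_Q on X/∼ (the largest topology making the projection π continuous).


X/∼ = {[A=C], [B], [D]}; |τ_Q| = 4.

Equivalence classes: [A=C], [B], [D].
Quotient map π: X → X/∼ sends A ↦ [A=C], B ↦ [B], C ↦ [A=C], D ↦ [D].
For each subset V ⊆ X/∼, compute π^{-1}(V) ⊆ X and check whether π^{-1}(V) ∈ τ. V is open in τ_Q iff π^{-1}(V) ∈ τ.
  V = {}: π^{-1}(V) = ∅ ∈ τ ✓.
  V = {[A=C]}: π^{-1}(V) = {A, C} ∉ τ ✗.
  V = {[B]}: π^{-1}(V) = {B} ∈ τ ✓.
  V = {[A=C], [B]}: π^{-1}(V) = {A, B, C} ∉ τ ✗.
  V = {[D]}: π^{-1}(V) = {D} ∉ τ ✗.
  V = {[A=C], [D]}: π^{-1}(V) = {A, C, D} ∈ τ ✓.
  V = {[B], [D]}: π^{-1}(V) = {B, D} ∉ τ ✗.
  V = {[A=C], [B], [D]}: π^{-1}(V) = {A, B, C, D} ∈ τ ✓.
Open sets in the quotient: τ_Q = {{}, {[B]}, {[A=C], [D]}, {[A=C], [B], [D]}} (4 elements).


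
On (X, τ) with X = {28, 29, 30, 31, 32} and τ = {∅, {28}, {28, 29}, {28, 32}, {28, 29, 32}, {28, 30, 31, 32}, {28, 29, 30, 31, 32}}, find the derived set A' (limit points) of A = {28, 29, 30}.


A' = {29, 30, 31, 32}

For each x ∈ X, list the open sets U ∈ τ with x ∈ U, then check whether U ∩ (A ∖ {x}) ≠ ∅ for every such U.
  x = 28: open {28} ∋ x has {28} ∩ (A ∖ {28}) = ∅, so x is NOT a limit point.
  x = 29: opens ∋ x are {28, 29}, {28, 29, 32}, {28, 29, 30, 31, 32}; each meets A ∖ {29}, so x IS a limit point.
  x = 30: opens ∋ x are {28, 30, 31, 32}, {28, 29, 30, 31, 32}; each meets A ∖ {30}, so x IS a limit point.
  x = 31: opens ∋ x are {28, 30, 31, 32}, {28, 29, 30, 31, 32}; each meets A ∖ {31}, so x IS a limit point.
  x = 32: opens ∋ x are {28, 32}, {28, 29, 32}, {28, 30, 31, 32}, {28, 29, 30, 31, 32}; each meets A ∖ {32}, so x IS a limit point.
Collecting: A' = {29, 30, 31, 32}.


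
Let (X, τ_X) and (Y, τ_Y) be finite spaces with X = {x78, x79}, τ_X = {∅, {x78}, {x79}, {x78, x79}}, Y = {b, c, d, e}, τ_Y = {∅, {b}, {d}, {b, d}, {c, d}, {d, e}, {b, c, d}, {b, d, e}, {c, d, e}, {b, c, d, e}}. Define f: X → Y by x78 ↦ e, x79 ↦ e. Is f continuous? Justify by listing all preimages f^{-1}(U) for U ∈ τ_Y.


f IS continuous.

Compute f^{-1}(U) for each U ∈ τ_Y:
  U = ∅: f^{-1}(U) = ∅ ∈ τ_X ✓.
  U = {b}: f^{-1}(U) = ∅ ∈ τ_X ✓.
  U = {d}: f^{-1}(U) = ∅ ∈ τ_X ✓.
  U = {b, d}: f^{-1}(U) = ∅ ∈ τ_X ✓.
  U = {c, d}: f^{-1}(U) = ∅ ∈ τ_X ✓.
  U = {d, e}: f^{-1}(U) = {x78, x79} ∈ τ_X ✓.
  U = {b, c, d}: f^{-1}(U) = ∅ ∈ τ_X ✓.
  U = {b, d, e}: f^{-1}(U) = {x78, x79} ∈ τ_X ✓.
  U = {c, d, e}: f^{-1}(U) = {x78, x79} ∈ τ_X ✓.
  U = {b, c, d, e}: f^{-1}(U) = {x78, x79} ∈ τ_X ✓.
Every preimage lies in τ_X, so f IS continuous.


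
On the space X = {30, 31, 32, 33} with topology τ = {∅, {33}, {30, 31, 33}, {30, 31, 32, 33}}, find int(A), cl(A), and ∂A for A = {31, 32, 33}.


int(A) = {33}, cl(A) = {30, 31, 32, 33}, ∂A = {30, 31, 32}.

Closed sets in (X, τ) are complements of opens:
  closed(X, τ) = {∅, {32}, {30, 31, 32}, {30, 31, 32, 33}}.
int(A) = ⋃ {U ∈ τ : U ⊆ A}. Opens contained in A: ∅, {33}.
Taking the union of these: int(A) = {33}.
cl(A) = ⋂ {C closed : A ⊆ C}. Closed sets containing A: {30, 31, 32, 33}.
Intersecting these: cl(A) = {30, 31, 32, 33}.
∂A = cl(A) ∖ int(A) = {30, 31, 32, 33} ∖ {33} = {30, 31, 32}.


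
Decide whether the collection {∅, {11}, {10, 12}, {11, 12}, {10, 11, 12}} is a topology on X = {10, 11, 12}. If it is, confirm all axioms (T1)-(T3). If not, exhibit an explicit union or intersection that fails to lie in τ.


τ is NOT a topology on X.

Axiom (T1): ∅ ∈ τ? Yes; X ∈ τ? Yes.
Axiom (T2/T3): check pairwise unions and intersections of members of τ.
Counterexample for (T3): {10, 12} ∩ {11, 12} = {12} ∉ τ. Therefore τ is NOT a topology.


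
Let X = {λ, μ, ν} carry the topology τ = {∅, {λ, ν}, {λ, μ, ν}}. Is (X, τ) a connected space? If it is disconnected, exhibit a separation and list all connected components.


(X, τ) is connected.

Find clopen sets (U ∈ τ with X ∖ U ∈ τ):
  U = ∅, X ∖ U = {λ, μ, ν} — both open, so U is clopen.
  U = {λ, μ, ν}, X ∖ U = ∅ — both open, so U is clopen.
Only trivial clopens (∅ and X) exist, so (X, τ) is connected.
Compute connected components by grouping points that agree on all clopens:
  component: {λ, μ, ν}


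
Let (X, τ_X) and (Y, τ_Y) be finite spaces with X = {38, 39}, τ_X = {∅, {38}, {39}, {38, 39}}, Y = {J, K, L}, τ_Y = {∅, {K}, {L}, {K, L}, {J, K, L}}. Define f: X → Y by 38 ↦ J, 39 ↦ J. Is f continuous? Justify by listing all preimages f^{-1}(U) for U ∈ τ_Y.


f IS continuous.

Compute f^{-1}(U) for each U ∈ τ_Y:
  U = ∅: f^{-1}(U) = ∅ ∈ τ_X ✓.
  U = {K}: f^{-1}(U) = ∅ ∈ τ_X ✓.
  U = {L}: f^{-1}(U) = ∅ ∈ τ_X ✓.
  U = {K, L}: f^{-1}(U) = ∅ ∈ τ_X ✓.
  U = {J, K, L}: f^{-1}(U) = {38, 39} ∈ τ_X ✓.
Every preimage lies in τ_X, so f IS continuous.


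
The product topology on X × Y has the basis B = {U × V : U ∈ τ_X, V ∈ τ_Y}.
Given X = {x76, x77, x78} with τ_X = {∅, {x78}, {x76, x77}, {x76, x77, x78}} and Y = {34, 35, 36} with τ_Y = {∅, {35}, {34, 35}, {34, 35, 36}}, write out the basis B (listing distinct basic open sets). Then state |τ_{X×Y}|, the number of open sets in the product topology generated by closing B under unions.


Basis B = {∅ × ∅, {x78} × {35}, {x76, x77} × {35}, {x78} × {34, 35}, {x76, x77, x78} × {35}, {x78} × {34, 35, 36}, {x76, x77} × {34, 35}, {x76, x77} × {34, 35, 36}, {x76, x77, x78} × {34, 35}, {x76, x77, x78} × {34, 35, 36}}; |τ_{X×Y}| = 16.

Enumerate products U × V with U ∈ τ_X, V ∈ τ_Y (deduplicated):
  ∅ × ∅ = {} (∅)
  {x78} × {35} = {(x78,35)}
  {x76, x77} × {35} = {(x76,35), (x77,35)}
  {x78} × {34, 35} = {(x78,34), (x78,35)}
  {x76, x77, x78} × {35} = {(x76,35), (x77,35), (x78,35)}
  {x78} × {34, 35, 36} = {(x78,34), (x78,35), (x78,36)}
  {x76, x77} × {34, 35} = {(x76,34), (x76,35), (x77,34), (x77,35)}
  {x76, x77} × {34, 35, 36} = {(x76,34), (x76,35), (x76,36), (x77,34), (x77,35), (x77,36)}
  {x76, x77, x78} × {34, 35} = {(x76,34), (x76,35), (x77,34), (x77,35), (x78,34), (x78,35)}
  {x76, x77, x78} × {34, 35, 36} = {(x76,34), (x76,35), (x76,36), (x77,34), (x77,35), (x77,36), (x78,34), (x78,35), (x78,36)}
These 10 distinct sets form the basis B.
Close under arbitrary unions to get τ_{X×Y}; counting gives |τ_{X×Y}| = 16.


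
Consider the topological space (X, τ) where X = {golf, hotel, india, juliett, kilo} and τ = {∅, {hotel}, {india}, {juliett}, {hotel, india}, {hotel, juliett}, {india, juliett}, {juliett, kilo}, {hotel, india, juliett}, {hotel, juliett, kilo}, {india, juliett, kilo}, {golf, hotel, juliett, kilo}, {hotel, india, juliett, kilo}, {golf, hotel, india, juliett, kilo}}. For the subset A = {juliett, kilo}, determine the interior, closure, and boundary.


int(A) = {juliett, kilo}, cl(A) = {golf, juliett, kilo}, ∂A = {golf}.

Closed sets in (X, τ) are complements of opens:
  closed(X, τ) = {∅, {golf}, {india}, {golf, hotel}, {golf, india}, {golf, kilo}, {golf, hotel, india}, {golf, hotel, kilo}, {golf, india, kilo}, {golf, juliett, kilo}, {golf, hotel, india, kilo}, {golf, hotel, juliett, kilo}, {golf, india, juliett, kilo}, {golf, hotel, india, juliett, kilo}}.
int(A) = ⋃ {U ∈ τ : U ⊆ A}. Opens contained in A: ∅, {juliett}, {juliett, kilo}.
Taking the union of these: int(A) = {juliett, kilo}.
cl(A) = ⋂ {C closed : A ⊆ C}. Closed sets containing A: {golf, juliett, kilo}, {golf, hotel, juliett, kilo}, {golf, india, juliett, kilo}, {golf, hotel, india, juliett, kilo}.
Intersecting these: cl(A) = {golf, juliett, kilo}.
∂A = cl(A) ∖ int(A) = {golf, juliett, kilo} ∖ {juliett, kilo} = {golf}.


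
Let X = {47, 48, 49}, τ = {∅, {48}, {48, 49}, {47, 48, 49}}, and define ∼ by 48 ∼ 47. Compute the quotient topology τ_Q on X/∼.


X/∼ = {[47=48], [49]}; |τ_Q| = 2.

Equivalence classes: [47=48], [49].
Quotient map π: X → X/∼ sends 47 ↦ [47=48], 48 ↦ [47=48], 49 ↦ [49].
For each subset V ⊆ X/∼, compute π^{-1}(V) ⊆ X and check whether π^{-1}(V) ∈ τ. V is open in τ_Q iff π^{-1}(V) ∈ τ.
  V = {}: π^{-1}(V) = ∅ ∈ τ ✓.
  V = {[47=48]}: π^{-1}(V) = {47, 48} ∉ τ ✗.
  V = {[49]}: π^{-1}(V) = {49} ∉ τ ✗.
  V = {[47=48], [49]}: π^{-1}(V) = {47, 48, 49} ∈ τ ✓.
Open sets in the quotient: τ_Q = {{}, {[47=48], [49]}} (2 elements).


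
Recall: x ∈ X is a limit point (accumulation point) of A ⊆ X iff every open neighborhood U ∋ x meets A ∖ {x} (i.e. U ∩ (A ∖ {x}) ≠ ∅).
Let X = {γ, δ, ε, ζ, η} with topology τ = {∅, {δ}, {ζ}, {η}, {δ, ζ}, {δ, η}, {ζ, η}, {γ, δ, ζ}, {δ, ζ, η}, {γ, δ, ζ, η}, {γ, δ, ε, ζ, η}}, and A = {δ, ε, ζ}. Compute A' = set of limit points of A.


A' = {γ, ε}

For each x ∈ X, list the open sets U ∈ τ with x ∈ U, then check whether U ∩ (A ∖ {x}) ≠ ∅ for every such U.
  x = γ: opens ∋ x are {γ, δ, ζ}, {γ, δ, ζ, η}, {γ, δ, ε, ζ, η}; each meets A ∖ {γ}, so x IS a limit point.
  x = δ: open {δ} ∋ x has {δ} ∩ (A ∖ {δ}) = ∅, so x is NOT a limit point.
  x = ε: opens ∋ x are {γ, δ, ε, ζ, η}; each meets A ∖ {ε}, so x IS a limit point.
  x = ζ: open {ζ} ∋ x has {ζ} ∩ (A ∖ {ζ}) = ∅, so x is NOT a limit point.
  x = η: open {η} ∋ x has {η} ∩ (A ∖ {η}) = ∅, so x is NOT a limit point.
Collecting: A' = {γ, ε}.


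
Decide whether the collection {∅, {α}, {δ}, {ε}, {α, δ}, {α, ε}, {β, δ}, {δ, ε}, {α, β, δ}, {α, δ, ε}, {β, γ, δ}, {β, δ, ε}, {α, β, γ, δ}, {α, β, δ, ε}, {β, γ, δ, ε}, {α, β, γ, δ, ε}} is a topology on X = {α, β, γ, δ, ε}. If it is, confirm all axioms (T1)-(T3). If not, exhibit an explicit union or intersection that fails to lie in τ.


τ IS a topology on X.

Axiom (T1): ∅ ∈ τ? Yes; X ∈ τ? Yes.
Axiom (T2/T3): check pairwise unions and intersections of members of τ.
All pairwise intersections and unions checked — each lies in τ. Therefore τ satisfies (T1), (T2), (T3): it IS a topology on X.


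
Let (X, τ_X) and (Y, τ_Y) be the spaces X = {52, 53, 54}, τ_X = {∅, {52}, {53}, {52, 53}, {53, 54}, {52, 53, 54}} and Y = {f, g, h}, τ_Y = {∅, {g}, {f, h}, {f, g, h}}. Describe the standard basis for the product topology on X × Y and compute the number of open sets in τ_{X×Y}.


Basis B = {∅ × ∅, {52} × {g}, {53} × {g}, {52} × {f, h}, {52, 53} × {g}, {53} × {f, h}, {53, 54} × {g}, {52} × {f, g, h}, {52, 53, 54} × {g}, {53} × {f, g, h}, {52, 53} × {f, h}, {53, 54} × {f, h}, {52, 53} × {f, g, h}, {52, 53, 54} × {f, h}, {53, 54} × {f, g, h}, {52, 53, 54} × {f, g, h}}; |τ_{X×Y}| = 36.

Enumerate products U × V with U ∈ τ_X, V ∈ τ_Y (deduplicated):
  ∅ × ∅ = {} (∅)
  {52} × {g} = {(52,g)}
  {53} × {g} = {(53,g)}
  {52} × {f, h} = {(52,f), (52,h)}
  {52, 53} × {g} = {(52,g), (53,g)}
  {53} × {f, h} = {(53,f), (53,h)}
  {53, 54} × {g} = {(53,g), (54,g)}
  {52} × {f, g, h} = {(52,f), (52,g), (52,h)}
  {52, 53, 54} × {g} = {(52,g), (53,g), (54,g)}
  {53} × {f, g, h} = {(53,f), (53,g), (53,h)}
  {52, 53} × {f, h} = {(52,f), (52,h), (53,f), (53,h)}
  {53, 54} × {f, h} = {(53,f), (53,h), (54,f), (54,h)}
  {52, 53} × {f, g, h} = {(52,f), (52,g), (52,h), (53,f), (53,g), (53,h)}
  {52, 53, 54} × {f, h} = {(52,f), (52,h), (53,f), (53,h), (54,f), (54,h)}
  {53, 54} × {f, g, h} = {(53,f), (53,g), (53,h), (54,f), (54,g), (54,h)}
  {52, 53, 54} × {f, g, h} = {(52,f), (52,g), (52,h), (53,f), (53,g), (53,h), (54,f), (54,g), (54,h)}
These 16 distinct sets form the basis B.
Close under arbitrary unions to get τ_{X×Y}; counting gives |τ_{X×Y}| = 36.


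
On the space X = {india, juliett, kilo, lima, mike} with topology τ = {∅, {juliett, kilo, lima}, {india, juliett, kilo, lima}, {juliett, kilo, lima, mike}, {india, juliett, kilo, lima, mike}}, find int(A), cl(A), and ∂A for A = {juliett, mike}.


int(A) = ∅, cl(A) = {india, juliett, kilo, lima, mike}, ∂A = {india, juliett, kilo, lima, mike}.

Closed sets in (X, τ) are complements of opens:
  closed(X, τ) = {∅, {india}, {mike}, {india, mike}, {india, juliett, kilo, lima, mike}}.
int(A) = ⋃ {U ∈ τ : U ⊆ A}. Opens contained in A: ∅.
Taking the union of these: int(A) = ∅.
cl(A) = ⋂ {C closed : A ⊆ C}. Closed sets containing A: {india, juliett, kilo, lima, mike}.
Intersecting these: cl(A) = {india, juliett, kilo, lima, mike}.
∂A = cl(A) ∖ int(A) = {india, juliett, kilo, lima, mike} ∖ ∅ = {india, juliett, kilo, lima, mike}.


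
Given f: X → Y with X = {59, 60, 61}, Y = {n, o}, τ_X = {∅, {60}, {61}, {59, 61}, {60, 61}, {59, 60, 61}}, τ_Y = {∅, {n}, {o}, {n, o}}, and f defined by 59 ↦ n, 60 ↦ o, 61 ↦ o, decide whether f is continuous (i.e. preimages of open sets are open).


f is NOT continuous.

Compute f^{-1}(U) for each U ∈ τ_Y:
  U = ∅: f^{-1}(U) = ∅ ∈ τ_X ✓.
  U = {n}: f^{-1}(U) = {59} ∉ τ_X ✗.
  U = {o}: f^{-1}(U) = {60, 61} ∈ τ_X ✓.
  U = {n, o}: f^{-1}(U) = {59, 60, 61} ∈ τ_X ✓.
Found U = {n} with f^{-1}(U) = {59} not in τ_X. Therefore f is NOT continuous.


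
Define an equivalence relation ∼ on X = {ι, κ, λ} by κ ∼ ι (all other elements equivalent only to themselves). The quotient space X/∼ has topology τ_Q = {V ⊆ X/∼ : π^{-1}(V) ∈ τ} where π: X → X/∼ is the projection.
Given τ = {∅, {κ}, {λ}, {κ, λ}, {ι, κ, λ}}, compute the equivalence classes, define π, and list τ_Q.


X/∼ = {[ι=κ], [λ]}; |τ_Q| = 3.

Equivalence classes: [ι=κ], [λ].
Quotient map π: X → X/∼ sends ι ↦ [ι=κ], κ ↦ [ι=κ], λ ↦ [λ].
For each subset V ⊆ X/∼, compute π^{-1}(V) ⊆ X and check whether π^{-1}(V) ∈ τ. V is open in τ_Q iff π^{-1}(V) ∈ τ.
  V = {}: π^{-1}(V) = ∅ ∈ τ ✓.
  V = {[ι=κ]}: π^{-1}(V) = {ι, κ} ∉ τ ✗.
  V = {[λ]}: π^{-1}(V) = {λ} ∈ τ ✓.
  V = {[ι=κ], [λ]}: π^{-1}(V) = {ι, κ, λ} ∈ τ ✓.
Open sets in the quotient: τ_Q = {{}, {[λ]}, {[ι=κ], [λ]}} (3 elements).


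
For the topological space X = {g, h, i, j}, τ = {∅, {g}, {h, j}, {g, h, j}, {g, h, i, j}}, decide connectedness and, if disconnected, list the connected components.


(X, τ) is connected.

Find clopen sets (U ∈ τ with X ∖ U ∈ τ):
  U = ∅, X ∖ U = {g, h, i, j} — both open, so U is clopen.
  U = {g, h, i, j}, X ∖ U = ∅ — both open, so U is clopen.
Only trivial clopens (∅ and X) exist, so (X, τ) is connected.
Compute connected components by grouping points that agree on all clopens:
  component: {g, h, i, j}


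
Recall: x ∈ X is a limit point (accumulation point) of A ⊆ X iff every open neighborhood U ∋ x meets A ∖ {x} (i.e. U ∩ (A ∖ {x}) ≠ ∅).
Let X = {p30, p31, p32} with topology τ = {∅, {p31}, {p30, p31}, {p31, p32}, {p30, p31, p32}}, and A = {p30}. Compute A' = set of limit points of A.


A' = ∅

For each x ∈ X, list the open sets U ∈ τ with x ∈ U, then check whether U ∩ (A ∖ {x}) ≠ ∅ for every such U.
  x = p30: open {p30, p31} ∋ x has {p30, p31} ∩ (A ∖ {p30}) = ∅, so x is NOT a limit point.
  x = p31: open {p31} ∋ x has {p31} ∩ (A ∖ {p31}) = ∅, so x is NOT a limit point.
  x = p32: open {p31, p32} ∋ x has {p31, p32} ∩ (A ∖ {p32}) = ∅, so x is NOT a limit point.
Collecting: A' = ∅.


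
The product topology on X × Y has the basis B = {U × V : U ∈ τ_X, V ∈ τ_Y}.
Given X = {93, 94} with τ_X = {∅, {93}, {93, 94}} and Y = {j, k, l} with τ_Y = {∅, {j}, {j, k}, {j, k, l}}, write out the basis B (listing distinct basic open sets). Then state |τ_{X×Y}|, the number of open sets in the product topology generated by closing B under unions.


Basis B = {∅ × ∅, {93} × {j}, {93} × {j, k}, {93, 94} × {j}, {93} × {j, k, l}, {93, 94} × {j, k}, {93, 94} × {j, k, l}}; |τ_{X×Y}| = 10.

Enumerate products U × V with U ∈ τ_X, V ∈ τ_Y (deduplicated):
  ∅ × ∅ = {} (∅)
  {93} × {j} = {(93,j)}
  {93} × {j, k} = {(93,j), (93,k)}
  {93, 94} × {j} = {(93,j), (94,j)}
  {93} × {j, k, l} = {(93,j), (93,k), (93,l)}
  {93, 94} × {j, k} = {(93,j), (93,k), (94,j), (94,k)}
  {93, 94} × {j, k, l} = {(93,j), (93,k), (93,l), (94,j), (94,k), (94,l)}
These 7 distinct sets form the basis B.
Close under arbitrary unions to get τ_{X×Y}; counting gives |τ_{X×Y}| = 10.


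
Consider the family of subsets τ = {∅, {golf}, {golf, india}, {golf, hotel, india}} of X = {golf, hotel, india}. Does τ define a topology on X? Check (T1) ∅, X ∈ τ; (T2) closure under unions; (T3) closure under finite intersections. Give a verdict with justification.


τ IS a topology on X.

Axiom (T1): ∅ ∈ τ? Yes; X ∈ τ? Yes.
Axiom (T2/T3): check pairwise unions and intersections of members of τ.
All pairwise intersections and unions checked — each lies in τ. Therefore τ satisfies (T1), (T2), (T3): it IS a topology on X.
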